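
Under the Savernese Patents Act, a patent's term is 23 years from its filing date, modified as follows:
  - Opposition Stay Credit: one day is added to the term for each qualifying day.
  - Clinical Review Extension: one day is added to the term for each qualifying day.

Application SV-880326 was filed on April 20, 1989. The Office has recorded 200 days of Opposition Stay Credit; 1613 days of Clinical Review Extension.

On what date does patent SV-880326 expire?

April 7, 2017

Base term: filing date + 23 years → 20 April 2012.
Opposition Stay Credit: +200 days → 6 November 2012.
Clinical Review Extension: +1613 days → 7 April 2017.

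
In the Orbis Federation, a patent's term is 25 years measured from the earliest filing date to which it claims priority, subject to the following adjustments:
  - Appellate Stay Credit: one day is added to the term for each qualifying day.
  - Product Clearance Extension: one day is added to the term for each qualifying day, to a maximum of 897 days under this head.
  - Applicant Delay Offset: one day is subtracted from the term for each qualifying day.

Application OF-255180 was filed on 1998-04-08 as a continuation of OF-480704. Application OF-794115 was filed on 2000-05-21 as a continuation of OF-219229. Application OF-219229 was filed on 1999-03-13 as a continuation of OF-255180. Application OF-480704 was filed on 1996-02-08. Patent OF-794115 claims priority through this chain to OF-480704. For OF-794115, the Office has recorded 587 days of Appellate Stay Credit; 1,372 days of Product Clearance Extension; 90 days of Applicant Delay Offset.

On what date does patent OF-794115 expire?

Earliest priority filing: 8 February 1996.
Base term: 8 February 1996 + 25 years → 8 February 2021.
Appellate Stay Credit: +587 days → 18 September 2022.
Product Clearance Extension: 1372 days claimed exceeds the 897-day cap, so +897 days → 3 March 2025.
Applicant Delay Offset: −90 days → 3 December 2024.

2024-12-03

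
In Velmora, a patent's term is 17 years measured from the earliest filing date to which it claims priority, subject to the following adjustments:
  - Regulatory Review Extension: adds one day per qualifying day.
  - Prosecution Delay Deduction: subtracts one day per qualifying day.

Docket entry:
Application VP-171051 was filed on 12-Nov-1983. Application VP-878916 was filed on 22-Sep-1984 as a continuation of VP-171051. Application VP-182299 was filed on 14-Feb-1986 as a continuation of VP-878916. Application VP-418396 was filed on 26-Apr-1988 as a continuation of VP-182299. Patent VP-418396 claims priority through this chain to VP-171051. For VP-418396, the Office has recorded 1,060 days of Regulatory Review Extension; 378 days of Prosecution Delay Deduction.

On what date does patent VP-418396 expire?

Earliest priority filing: 12 November 1983.
Base term: 12 November 1983 + 17 years → 12 November 2000.
Regulatory Review Extension: +1060 days → 8 October 2003.
Prosecution Delay Deduction: −378 days → 25 September 2002.

2002-09-25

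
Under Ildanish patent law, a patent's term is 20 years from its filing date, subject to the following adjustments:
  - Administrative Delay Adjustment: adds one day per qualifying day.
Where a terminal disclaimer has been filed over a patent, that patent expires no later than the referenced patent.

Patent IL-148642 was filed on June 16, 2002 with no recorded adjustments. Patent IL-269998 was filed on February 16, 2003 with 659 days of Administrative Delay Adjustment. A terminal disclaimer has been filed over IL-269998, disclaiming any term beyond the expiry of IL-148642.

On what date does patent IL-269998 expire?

Natural term of IL-269998:
  Base: filing + 20 years → 16 February 2023.
  Administrative Delay Adjustment: +659 days → 6 December 2024.
Expiry of referenced patent IL-148642:
  Base: filing + 20 years → 16 June 2022.
Terminal disclaimer: IL-269998 expires on the earlier of 6 December 2024 and 16 June 2022.

June 16, 2022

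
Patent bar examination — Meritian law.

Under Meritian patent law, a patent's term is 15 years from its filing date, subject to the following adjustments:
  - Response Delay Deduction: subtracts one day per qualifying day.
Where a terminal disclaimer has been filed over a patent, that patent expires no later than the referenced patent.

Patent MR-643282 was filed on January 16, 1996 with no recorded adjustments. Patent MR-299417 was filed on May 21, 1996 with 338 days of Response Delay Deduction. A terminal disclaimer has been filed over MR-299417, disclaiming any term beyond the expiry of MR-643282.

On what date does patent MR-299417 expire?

2010-06-17

Natural term of MR-299417:
  Base: filing + 15 years → 21 May 2011.
  Response Delay Deduction: −338 days → 17 June 2010.
Expiry of referenced patent MR-643282:
  Base: filing + 15 years → 16 January 2011.
Terminal disclaimer: MR-299417 expires on the earlier of 17 June 2010 and 16 January 2011.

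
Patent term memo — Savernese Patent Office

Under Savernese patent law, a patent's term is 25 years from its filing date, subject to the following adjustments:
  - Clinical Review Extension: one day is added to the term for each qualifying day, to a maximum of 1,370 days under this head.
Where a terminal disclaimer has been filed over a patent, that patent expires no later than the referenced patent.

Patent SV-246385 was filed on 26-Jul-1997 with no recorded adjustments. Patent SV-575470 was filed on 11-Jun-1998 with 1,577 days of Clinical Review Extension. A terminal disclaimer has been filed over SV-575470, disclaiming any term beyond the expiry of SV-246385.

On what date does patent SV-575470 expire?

Natural term of SV-575470:
  Base: filing + 25 years → 11 June 2023.
  Clinical Review Extension: 1577 days claimed exceeds the 1370-day cap, so +1370 days → 12 March 2027.
Expiry of referenced patent SV-246385:
  Base: filing + 25 years → 26 July 2022.
Terminal disclaimer: SV-575470 expires on the earlier of 12 March 2027 and 26 July 2022.

July 26, 2022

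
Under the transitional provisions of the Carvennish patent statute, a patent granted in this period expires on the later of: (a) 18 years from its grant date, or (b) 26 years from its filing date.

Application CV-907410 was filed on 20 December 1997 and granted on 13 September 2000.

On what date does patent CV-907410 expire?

December 20, 2023

(a) grant + 18 years → 13 September 2018.
(b) filing + 26 years → 20 December 2023.
Later of the two: 20 December 2023.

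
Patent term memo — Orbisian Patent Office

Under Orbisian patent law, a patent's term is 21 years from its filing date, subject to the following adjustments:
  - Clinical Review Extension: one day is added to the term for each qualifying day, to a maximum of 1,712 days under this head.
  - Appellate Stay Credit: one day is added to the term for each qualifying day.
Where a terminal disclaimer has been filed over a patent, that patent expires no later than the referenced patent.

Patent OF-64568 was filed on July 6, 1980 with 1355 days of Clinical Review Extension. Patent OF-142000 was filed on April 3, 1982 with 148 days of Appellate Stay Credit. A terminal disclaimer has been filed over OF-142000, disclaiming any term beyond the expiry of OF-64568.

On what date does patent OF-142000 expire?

August 29, 2003

Natural term of OF-142000:
  Base: filing + 21 years → 3 April 2003.
  Appellate Stay Credit: +148 days → 29 August 2003.
Expiry of referenced patent OF-64568:
  Base: filing + 21 years → 6 July 2001.
  Clinical Review Extension: 1355 days (within the 1712-day cap) → +1355 days → 22 March 2005.
Terminal disclaimer: OF-142000 expires on the earlier of 29 August 2003 and 22 March 2005.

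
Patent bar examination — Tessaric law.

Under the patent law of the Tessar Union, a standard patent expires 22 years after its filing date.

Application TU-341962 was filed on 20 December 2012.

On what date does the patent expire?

2034-12-20

Filing date + 22 years → 20 December 2034.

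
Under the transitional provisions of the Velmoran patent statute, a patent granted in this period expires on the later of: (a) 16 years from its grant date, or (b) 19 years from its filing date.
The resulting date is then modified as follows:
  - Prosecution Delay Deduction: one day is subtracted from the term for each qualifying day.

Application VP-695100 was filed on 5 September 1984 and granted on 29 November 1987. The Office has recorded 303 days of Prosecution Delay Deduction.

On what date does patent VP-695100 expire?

(a) grant + 16 years → 29 November 2003.
(b) filing + 19 years → 5 September 2003.
Later of the two: 29 November 2003.
Prosecution Delay Deduction: −303 days → 30 January 2003.

2003-01-30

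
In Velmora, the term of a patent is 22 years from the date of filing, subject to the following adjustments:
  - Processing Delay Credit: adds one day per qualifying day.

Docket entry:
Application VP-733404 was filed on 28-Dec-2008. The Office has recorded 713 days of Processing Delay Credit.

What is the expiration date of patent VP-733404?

2032-12-10

Base term: filing date + 22 years → 28 December 2030.
Processing Delay Credit: +713 days → 10 December 2032.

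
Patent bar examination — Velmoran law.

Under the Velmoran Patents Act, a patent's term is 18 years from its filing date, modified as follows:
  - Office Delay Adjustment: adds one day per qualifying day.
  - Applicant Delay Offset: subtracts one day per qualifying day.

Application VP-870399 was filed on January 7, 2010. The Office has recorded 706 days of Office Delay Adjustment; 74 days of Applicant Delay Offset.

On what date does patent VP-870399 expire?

2029-09-30

Base term: filing date + 18 years → 7 January 2028.
Office Delay Adjustment: +706 days → 13 December 2029.
Applicant Delay Offset: −74 days → 30 September 2029.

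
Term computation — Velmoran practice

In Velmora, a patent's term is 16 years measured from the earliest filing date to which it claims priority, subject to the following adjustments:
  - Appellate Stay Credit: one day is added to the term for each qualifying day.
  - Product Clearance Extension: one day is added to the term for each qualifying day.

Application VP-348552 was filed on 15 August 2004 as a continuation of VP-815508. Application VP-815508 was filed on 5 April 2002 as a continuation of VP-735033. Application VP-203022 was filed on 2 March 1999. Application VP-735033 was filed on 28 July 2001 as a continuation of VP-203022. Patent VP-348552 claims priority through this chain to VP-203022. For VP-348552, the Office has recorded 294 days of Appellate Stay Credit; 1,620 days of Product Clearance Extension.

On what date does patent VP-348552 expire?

Earliest priority filing: 2 March 1999.
Base term: 2 March 1999 + 16 years → 2 March 2015.
Appellate Stay Credit: +294 days → 21 December 2015.
Product Clearance Extension: +1620 days → 28 May 2020.

May 28, 2020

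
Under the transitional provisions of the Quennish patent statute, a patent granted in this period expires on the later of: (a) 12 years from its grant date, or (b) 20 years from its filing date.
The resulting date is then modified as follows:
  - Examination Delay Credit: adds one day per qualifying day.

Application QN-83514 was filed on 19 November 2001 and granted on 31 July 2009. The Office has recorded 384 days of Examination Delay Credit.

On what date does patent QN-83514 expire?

(a) grant + 12 years → 31 July 2021.
(b) filing + 20 years → 19 November 2021.
Later of the two: 19 November 2021.
Examination Delay Credit: +384 days → 8 December 2022.

2022-12-08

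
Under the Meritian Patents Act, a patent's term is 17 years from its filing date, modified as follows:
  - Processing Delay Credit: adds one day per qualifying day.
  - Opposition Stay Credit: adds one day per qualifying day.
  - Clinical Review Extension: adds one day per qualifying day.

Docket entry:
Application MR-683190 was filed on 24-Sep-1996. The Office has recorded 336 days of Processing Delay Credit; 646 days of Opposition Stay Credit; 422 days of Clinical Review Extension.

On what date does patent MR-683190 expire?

July 29, 2017

Base term: filing date + 17 years → 24 September 2013.
Processing Delay Credit: +336 days → 26 August 2014.
Opposition Stay Credit: +646 days → 2 June 2016.
Clinical Review Extension: +422 days → 29 July 2017.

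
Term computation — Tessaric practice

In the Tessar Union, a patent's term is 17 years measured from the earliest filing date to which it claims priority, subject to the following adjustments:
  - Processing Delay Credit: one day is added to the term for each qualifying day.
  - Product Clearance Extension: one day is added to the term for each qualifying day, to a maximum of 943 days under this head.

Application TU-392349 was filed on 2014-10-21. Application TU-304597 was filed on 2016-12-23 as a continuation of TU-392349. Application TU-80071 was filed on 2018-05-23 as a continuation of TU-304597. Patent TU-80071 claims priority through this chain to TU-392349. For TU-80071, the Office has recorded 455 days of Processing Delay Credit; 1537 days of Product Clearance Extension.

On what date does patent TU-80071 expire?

Earliest priority filing: 21 October 2014.
Base term: 21 October 2014 + 17 years → 21 October 2031.
Processing Delay Credit: +455 days → 18 January 2033.
Product Clearance Extension: 1537 days claimed exceeds the 943-day cap, so +943 days → 19 August 2035.

August 19, 2035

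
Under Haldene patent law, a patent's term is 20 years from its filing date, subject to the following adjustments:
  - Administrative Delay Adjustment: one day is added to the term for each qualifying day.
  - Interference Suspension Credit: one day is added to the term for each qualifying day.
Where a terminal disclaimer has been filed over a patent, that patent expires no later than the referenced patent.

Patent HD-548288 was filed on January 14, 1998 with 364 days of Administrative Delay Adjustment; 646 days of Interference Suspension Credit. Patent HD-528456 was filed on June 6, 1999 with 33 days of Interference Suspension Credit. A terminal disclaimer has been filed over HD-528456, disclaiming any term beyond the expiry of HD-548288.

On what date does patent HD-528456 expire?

2019-07-09

Natural term of HD-528456:
  Base: filing + 20 years → 6 June 2019.
  Interference Suspension Credit: +33 days → 9 July 2019.
Expiry of referenced patent HD-548288:
  Base: filing + 20 years → 14 January 2018.
  Administrative Delay Adjustment: +364 days → 13 January 2019.
  Interference Suspension Credit: +646 days → 20 October 2020.
Terminal disclaimer: HD-528456 expires on the earlier of 9 July 2019 and 20 October 2020.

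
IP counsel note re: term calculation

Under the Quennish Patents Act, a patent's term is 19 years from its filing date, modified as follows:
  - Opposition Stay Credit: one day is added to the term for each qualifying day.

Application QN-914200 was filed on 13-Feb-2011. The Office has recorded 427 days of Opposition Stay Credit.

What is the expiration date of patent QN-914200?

April 16, 2031

Base term: filing date + 19 years → 13 February 2030.
Opposition Stay Credit: +427 days → 16 April 2031.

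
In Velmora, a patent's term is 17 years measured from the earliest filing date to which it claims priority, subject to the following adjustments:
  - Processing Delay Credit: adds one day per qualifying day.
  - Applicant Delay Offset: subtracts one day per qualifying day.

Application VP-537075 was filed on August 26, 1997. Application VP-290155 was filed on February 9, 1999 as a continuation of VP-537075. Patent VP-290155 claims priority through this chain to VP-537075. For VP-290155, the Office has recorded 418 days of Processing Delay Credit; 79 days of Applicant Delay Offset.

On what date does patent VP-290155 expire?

Earliest priority filing: 26 August 1997.
Base term: 26 August 1997 + 17 years → 26 August 2014.
Processing Delay Credit: +418 days → 18 October 2015.
Applicant Delay Offset: −79 days → 31 July 2015.

2015-07-31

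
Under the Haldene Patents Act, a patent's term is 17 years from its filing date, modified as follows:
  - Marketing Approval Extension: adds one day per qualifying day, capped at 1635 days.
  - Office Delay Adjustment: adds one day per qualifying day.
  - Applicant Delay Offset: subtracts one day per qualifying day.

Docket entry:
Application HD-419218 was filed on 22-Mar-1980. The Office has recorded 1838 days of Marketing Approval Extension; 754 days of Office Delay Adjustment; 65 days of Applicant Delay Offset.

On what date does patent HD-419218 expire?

August 2, 2003

Base term: filing date + 17 years → 22 March 1997.
Marketing Approval Extension: 1838 days claimed exceeds the 1635-day cap, so +1635 days → 12 September 2001.
Office Delay Adjustment: +754 days → 6 October 2003.
Applicant Delay Offset: −65 days → 2 August 2003.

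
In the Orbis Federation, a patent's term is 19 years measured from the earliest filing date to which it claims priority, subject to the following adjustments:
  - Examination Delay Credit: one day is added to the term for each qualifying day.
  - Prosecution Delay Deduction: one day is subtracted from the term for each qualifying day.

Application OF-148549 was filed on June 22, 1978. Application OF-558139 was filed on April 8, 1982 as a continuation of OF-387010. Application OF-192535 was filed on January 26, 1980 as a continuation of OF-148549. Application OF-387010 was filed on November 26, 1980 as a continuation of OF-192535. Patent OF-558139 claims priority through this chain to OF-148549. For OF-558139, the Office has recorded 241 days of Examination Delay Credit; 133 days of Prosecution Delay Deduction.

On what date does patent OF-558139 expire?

Earliest priority filing: 22 June 1978.
Base term: 22 June 1978 + 19 years → 22 June 1997.
Examination Delay Credit: +241 days → 18 February 1998.
Prosecution Delay Deduction: −133 days → 8 October 1997.

October 8, 1997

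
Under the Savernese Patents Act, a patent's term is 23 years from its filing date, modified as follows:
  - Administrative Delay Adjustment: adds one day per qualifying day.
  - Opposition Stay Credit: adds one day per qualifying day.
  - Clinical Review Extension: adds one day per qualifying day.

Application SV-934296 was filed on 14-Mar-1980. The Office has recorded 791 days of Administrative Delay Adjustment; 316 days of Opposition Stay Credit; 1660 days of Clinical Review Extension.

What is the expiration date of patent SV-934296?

October 10, 2010

Base term: filing date + 23 years → 14 March 2003.
Administrative Delay Adjustment: +791 days → 13 May 2005.
Opposition Stay Credit: +316 days → 25 March 2006.
Clinical Review Extension: +1660 days → 10 October 2010.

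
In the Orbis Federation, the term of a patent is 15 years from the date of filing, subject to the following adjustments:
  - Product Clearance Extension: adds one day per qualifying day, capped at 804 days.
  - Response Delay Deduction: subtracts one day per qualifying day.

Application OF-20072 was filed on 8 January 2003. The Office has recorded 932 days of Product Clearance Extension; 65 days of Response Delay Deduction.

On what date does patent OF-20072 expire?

Base term: filing date + 15 years → 8 January 2018.
Product Clearance Extension: 932 days claimed exceeds the 804-day cap, so +804 days → 22 March 2020.
Response Delay Deduction: −65 days → 17 January 2020.

January 17, 2020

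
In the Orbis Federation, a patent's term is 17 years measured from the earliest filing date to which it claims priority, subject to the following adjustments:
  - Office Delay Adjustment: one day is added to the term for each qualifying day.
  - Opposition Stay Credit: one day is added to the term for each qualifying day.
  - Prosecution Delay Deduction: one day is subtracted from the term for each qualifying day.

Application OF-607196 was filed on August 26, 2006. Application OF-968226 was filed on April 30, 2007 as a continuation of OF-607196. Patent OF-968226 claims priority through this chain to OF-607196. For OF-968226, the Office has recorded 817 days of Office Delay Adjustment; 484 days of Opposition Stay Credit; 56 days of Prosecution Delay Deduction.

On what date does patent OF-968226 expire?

Earliest priority filing: 26 August 2006.
Base term: 26 August 2006 + 17 years → 26 August 2023.
Office Delay Adjustment: +817 days → 20 November 2025.
Opposition Stay Credit: +484 days → 19 March 2027.
Prosecution Delay Deduction: −56 days → 22 January 2027.

2027-01-22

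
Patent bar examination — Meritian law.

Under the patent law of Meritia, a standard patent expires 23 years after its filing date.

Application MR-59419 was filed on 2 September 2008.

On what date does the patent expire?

September 2, 2031

Filing date + 23 years → 2 September 2031.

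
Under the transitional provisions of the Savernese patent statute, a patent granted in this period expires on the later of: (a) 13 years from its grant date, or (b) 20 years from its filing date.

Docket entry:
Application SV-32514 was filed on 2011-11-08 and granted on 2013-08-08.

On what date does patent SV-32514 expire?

(a) grant + 13 years → 8 August 2026.
(b) filing + 20 years → 8 November 2031.
Later of the two: 8 November 2031.

November 8, 2031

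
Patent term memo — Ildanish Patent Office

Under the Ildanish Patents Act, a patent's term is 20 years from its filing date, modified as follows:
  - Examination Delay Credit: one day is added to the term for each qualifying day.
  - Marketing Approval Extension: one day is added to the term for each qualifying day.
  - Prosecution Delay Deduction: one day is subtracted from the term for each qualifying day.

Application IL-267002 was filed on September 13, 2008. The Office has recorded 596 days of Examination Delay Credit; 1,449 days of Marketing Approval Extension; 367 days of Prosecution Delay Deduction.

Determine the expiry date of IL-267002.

April 18, 2033

Base term: filing date + 20 years → 13 September 2028.
Examination Delay Credit: +596 days → 2 May 2030.
Marketing Approval Extension: +1449 days → 20 April 2034.
Prosecution Delay Deduction: −367 days → 18 April 2033.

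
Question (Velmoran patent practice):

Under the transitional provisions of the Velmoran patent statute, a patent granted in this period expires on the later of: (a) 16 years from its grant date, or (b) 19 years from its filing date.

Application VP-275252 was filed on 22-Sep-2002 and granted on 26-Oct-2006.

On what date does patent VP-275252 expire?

(a) grant + 16 years → 26 October 2022.
(b) filing + 19 years → 22 September 2021.
Later of the two: 26 October 2022.

October 26, 2022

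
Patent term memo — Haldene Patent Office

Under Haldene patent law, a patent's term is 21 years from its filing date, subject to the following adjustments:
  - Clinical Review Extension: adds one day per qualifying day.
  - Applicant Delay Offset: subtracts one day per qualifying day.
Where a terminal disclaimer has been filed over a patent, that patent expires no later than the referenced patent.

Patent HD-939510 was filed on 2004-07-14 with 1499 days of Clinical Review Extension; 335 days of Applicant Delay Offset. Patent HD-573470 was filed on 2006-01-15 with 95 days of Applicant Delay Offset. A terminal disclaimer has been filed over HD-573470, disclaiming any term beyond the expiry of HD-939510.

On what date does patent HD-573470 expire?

Natural term of HD-573470:
  Base: filing + 21 years → 15 January 2027.
  Applicant Delay Offset: −95 days → 12 October 2026.
Expiry of referenced patent HD-939510:
  Base: filing + 21 years → 14 July 2025.
  Clinical Review Extension: +1499 days → 21 August 2029.
  Applicant Delay Offset: −335 days → 20 September 2028.
Terminal disclaimer: HD-573470 expires on the earlier of 12 October 2026 and 20 September 2028.

October 12, 2026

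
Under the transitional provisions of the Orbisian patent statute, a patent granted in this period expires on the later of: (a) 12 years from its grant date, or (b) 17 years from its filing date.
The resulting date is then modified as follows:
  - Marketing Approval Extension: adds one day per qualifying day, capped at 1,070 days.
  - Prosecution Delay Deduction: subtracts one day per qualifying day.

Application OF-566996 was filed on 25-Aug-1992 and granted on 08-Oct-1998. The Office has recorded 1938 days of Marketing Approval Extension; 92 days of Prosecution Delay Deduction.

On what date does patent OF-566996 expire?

(a) grant + 12 years → 8 October 2010.
(b) filing + 17 years → 25 August 2009.
Later of the two: 8 October 2010.
Marketing Approval Extension: 1938 days claimed exceeds the 1070-day cap, so +1070 days → 12 September 2013.
Prosecution Delay Deduction: −92 days → 12 June 2013.

June 12, 2013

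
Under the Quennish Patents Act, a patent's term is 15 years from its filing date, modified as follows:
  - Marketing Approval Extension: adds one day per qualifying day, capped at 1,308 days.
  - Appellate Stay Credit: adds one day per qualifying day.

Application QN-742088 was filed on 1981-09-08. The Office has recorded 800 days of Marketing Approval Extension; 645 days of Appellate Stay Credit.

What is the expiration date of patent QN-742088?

2000-08-23

Base term: filing date + 15 years → 8 September 1996.
Marketing Approval Extension: 800 days (within the 1308-day cap) → +800 days → 17 November 1998.
Appellate Stay Credit: +645 days → 23 August 2000.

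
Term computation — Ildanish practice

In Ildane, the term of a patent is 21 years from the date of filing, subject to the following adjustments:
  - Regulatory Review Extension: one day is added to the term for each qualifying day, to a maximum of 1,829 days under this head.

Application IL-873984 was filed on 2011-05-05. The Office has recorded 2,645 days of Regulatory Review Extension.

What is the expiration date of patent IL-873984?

May 8, 2037

Base term: filing date + 21 years → 5 May 2032.
Regulatory Review Extension: 2645 days claimed exceeds the 1829-day cap, so +1829 days → 8 May 2037.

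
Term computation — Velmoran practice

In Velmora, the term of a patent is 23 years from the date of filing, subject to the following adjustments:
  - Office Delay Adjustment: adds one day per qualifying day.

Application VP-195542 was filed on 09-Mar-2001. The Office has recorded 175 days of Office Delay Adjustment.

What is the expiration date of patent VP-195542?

Base term: filing date + 23 years → 9 March 2024.
Office Delay Adjustment: +175 days → 31 August 2024.

2024-08-31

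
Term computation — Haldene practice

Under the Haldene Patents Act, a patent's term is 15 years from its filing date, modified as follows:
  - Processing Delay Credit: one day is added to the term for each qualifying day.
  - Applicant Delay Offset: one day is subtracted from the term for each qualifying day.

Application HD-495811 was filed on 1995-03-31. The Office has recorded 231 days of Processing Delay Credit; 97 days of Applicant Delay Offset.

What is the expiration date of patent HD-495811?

2010-08-12

Base term: filing date + 15 years → 31 March 2010.
Processing Delay Credit: +231 days → 17 November 2010.
Applicant Delay Offset: −97 days → 12 August 2010.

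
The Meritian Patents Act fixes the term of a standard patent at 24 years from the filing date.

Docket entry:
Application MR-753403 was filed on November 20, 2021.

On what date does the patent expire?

Filing date + 24 years → 20 November 2045.

2045-11-20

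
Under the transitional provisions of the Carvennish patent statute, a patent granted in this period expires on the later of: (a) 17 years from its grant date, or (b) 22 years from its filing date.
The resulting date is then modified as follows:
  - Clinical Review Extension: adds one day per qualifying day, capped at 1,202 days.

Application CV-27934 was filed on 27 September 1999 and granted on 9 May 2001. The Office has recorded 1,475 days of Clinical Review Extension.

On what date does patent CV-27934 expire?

January 11, 2025

(a) grant + 17 years → 9 May 2018.
(b) filing + 22 years → 27 September 2021.
Later of the two: 27 September 2021.
Clinical Review Extension: 1475 days claimed exceeds the 1202-day cap, so +1202 days → 11 January 2025.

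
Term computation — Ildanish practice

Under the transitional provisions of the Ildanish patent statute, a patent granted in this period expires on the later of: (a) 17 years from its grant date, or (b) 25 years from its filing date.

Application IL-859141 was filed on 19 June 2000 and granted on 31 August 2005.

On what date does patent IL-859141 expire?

(a) grant + 17 years → 31 August 2022.
(b) filing + 25 years → 19 June 2025.
Later of the two: 19 June 2025.

June 19, 2025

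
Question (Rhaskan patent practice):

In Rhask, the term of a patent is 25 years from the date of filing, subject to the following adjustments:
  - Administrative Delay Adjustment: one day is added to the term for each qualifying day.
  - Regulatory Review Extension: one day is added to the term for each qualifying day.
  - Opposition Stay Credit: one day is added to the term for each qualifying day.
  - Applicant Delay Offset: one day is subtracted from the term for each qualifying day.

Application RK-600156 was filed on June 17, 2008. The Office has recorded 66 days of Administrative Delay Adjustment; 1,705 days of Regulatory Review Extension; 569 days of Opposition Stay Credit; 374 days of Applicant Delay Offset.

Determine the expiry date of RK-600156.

November 4, 2038

Base term: filing date + 25 years → 17 June 2033.
Administrative Delay Adjustment: +66 days → 22 August 2033.
Regulatory Review Extension: +1705 days → 23 April 2038.
Opposition Stay Credit: +569 days → 13 November 2039.
Applicant Delay Offset: −374 days → 4 November 2038.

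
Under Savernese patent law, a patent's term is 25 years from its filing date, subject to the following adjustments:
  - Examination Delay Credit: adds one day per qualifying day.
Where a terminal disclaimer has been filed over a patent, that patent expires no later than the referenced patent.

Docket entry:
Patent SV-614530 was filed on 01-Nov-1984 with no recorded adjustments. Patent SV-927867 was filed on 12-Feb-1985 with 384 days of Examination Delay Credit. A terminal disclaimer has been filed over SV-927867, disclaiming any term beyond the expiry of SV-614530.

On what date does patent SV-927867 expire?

Natural term of SV-927867:
  Base: filing + 25 years → 12 February 2010.
  Examination Delay Credit: +384 days → 3 March 2011.
Expiry of referenced patent SV-614530:
  Base: filing + 25 years → 1 November 2009.
Terminal disclaimer: SV-927867 expires on the earlier of 3 March 2011 and 1 November 2009.

November 1, 2009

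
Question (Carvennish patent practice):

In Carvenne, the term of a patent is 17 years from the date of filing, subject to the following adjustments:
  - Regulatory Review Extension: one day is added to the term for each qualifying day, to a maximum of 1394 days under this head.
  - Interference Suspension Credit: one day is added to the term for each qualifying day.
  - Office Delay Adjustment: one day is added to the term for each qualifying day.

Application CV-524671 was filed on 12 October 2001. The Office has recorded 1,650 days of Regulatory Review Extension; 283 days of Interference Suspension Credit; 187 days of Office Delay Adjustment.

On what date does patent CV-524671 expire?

November 19, 2023

Base term: filing date + 17 years → 12 October 2018.
Regulatory Review Extension: 1650 days claimed exceeds the 1394-day cap, so +1394 days → 6 August 2022.
Interference Suspension Credit: +283 days → 16 May 2023.
Office Delay Adjustment: +187 days → 19 November 2023.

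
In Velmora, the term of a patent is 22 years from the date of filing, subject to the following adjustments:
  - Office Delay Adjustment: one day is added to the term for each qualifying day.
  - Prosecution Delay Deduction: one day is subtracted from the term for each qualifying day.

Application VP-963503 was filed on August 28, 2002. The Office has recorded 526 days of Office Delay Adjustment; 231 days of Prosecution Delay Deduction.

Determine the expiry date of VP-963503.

2025-06-19

Base term: filing date + 22 years → 28 August 2024.
Office Delay Adjustment: +526 days → 5 February 2026.
Prosecution Delay Deduction: −231 days → 19 June 2025.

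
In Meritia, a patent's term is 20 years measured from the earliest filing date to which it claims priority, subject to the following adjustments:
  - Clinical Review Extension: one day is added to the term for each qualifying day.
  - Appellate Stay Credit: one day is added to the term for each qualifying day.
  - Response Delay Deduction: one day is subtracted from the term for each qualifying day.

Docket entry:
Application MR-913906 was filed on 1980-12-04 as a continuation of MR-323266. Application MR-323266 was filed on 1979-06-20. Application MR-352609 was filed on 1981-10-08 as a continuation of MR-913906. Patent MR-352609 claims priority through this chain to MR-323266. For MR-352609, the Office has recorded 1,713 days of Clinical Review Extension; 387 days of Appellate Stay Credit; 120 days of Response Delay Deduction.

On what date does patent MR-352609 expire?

Earliest priority filing: 20 June 1979.
Base term: 20 June 1979 + 20 years → 20 June 1999.
Clinical Review Extension: +1713 days → 27 February 2004.
Appellate Stay Credit: +387 days → 20 March 2005.
Response Delay Deduction: −120 days → 20 November 2004.

2004-11-20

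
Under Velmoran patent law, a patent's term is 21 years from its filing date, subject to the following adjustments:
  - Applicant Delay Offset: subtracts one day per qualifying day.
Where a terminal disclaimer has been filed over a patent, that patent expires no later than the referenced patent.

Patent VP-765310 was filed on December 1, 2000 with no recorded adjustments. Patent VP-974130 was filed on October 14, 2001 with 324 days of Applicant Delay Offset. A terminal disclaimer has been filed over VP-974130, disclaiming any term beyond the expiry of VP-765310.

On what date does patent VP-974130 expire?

Natural term of VP-974130:
  Base: filing + 21 years → 14 October 2022.
  Applicant Delay Offset: −324 days → 24 November 2021.
Expiry of referenced patent VP-765310:
  Base: filing + 21 years → 1 December 2021.
Terminal disclaimer: VP-974130 expires on the earlier of 24 November 2021 and 1 December 2021.

November 24, 2021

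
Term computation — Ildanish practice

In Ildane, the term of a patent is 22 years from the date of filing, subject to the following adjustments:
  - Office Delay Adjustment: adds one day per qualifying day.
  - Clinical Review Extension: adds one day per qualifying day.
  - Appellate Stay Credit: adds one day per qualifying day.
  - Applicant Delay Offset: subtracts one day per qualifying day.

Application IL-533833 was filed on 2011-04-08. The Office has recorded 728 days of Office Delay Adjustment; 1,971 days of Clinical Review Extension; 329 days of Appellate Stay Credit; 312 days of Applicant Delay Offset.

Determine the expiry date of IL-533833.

Base term: filing date + 22 years → 8 April 2033.
Office Delay Adjustment: +728 days → 6 April 2035.
Clinical Review Extension: +1971 days → 28 August 2040.
Appellate Stay Credit: +329 days → 23 July 2041.
Applicant Delay Offset: −312 days → 14 September 2040.

September 14, 2040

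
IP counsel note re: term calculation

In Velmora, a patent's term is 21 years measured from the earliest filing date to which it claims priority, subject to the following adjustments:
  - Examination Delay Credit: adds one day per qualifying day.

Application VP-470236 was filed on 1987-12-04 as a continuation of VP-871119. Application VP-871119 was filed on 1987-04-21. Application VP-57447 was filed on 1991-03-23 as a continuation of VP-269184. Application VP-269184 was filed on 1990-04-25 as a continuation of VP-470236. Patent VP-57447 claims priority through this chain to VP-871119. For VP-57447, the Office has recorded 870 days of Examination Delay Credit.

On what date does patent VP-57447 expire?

September 8, 2010

Earliest priority filing: 21 April 1987.
Base term: 21 April 1987 + 21 years → 21 April 2008.
Examination Delay Credit: +870 days → 8 September 2010.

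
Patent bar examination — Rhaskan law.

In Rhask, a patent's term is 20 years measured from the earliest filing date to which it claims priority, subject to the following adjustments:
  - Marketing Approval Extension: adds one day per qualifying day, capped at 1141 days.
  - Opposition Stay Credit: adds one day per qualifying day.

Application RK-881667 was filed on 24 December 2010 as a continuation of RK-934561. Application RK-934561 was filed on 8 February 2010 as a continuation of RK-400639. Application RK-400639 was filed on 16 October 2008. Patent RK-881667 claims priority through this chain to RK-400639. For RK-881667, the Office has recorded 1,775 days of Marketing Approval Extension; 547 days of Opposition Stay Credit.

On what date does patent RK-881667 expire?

May 31, 2033

Earliest priority filing: 16 October 2008.
Base term: 16 October 2008 + 20 years → 16 October 2028.
Marketing Approval Extension: 1775 days claimed exceeds the 1141-day cap, so +1141 days → 1 December 2031.
Opposition Stay Credit: +547 days → 31 May 2033.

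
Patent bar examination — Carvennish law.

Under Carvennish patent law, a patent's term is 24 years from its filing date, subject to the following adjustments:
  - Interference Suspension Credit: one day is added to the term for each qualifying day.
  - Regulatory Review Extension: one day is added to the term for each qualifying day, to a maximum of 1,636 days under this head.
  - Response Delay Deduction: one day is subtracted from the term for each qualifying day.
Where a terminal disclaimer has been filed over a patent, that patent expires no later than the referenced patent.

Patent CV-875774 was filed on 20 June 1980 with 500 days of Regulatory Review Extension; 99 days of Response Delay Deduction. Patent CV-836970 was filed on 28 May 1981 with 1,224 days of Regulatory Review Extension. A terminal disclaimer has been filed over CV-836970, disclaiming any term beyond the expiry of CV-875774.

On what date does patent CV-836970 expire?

Natural term of CV-836970:
  Base: filing + 24 years → 28 May 2005.
  Regulatory Review Extension: 1224 days (within the 1636-day cap) → +1224 days → 3 October 2008.
Expiry of referenced patent CV-875774:
  Base: filing + 24 years → 20 June 2004.
  Regulatory Review Extension: 500 days (within the 1636-day cap) → +500 days → 2 November 2005.
  Response Delay Deduction: −99 days → 26 July 2005.
Terminal disclaimer: CV-836970 expires on the earlier of 3 October 2008 and 26 July 2005.

July 26, 2005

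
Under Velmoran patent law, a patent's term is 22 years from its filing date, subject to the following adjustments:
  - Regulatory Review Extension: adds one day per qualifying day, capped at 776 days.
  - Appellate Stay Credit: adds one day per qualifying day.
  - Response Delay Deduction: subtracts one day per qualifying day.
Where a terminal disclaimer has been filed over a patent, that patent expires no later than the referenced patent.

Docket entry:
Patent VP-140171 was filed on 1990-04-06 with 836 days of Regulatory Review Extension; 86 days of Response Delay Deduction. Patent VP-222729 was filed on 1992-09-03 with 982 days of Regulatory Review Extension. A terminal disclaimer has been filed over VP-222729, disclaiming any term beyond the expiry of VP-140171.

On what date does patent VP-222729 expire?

Natural term of VP-222729:
  Base: filing + 22 years → 3 September 2014.
  Regulatory Review Extension: 982 days claimed exceeds the 776-day cap, so +776 days → 18 October 2016.
Expiry of referenced patent VP-140171:
  Base: filing + 22 years → 6 April 2012.
  Regulatory Review Extension: 836 days claimed exceeds the 776-day cap, so +776 days → 22 May 2014.
  Response Delay Deduction: −86 days → 25 February 2014.
Terminal disclaimer: VP-222729 expires on the earlier of 18 October 2016 and 25 February 2014.

February 25, 2014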